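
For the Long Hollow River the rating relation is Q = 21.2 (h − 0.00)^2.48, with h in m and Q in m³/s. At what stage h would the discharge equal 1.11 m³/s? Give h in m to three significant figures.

h − h₀ = (Q/C)^(1/b) = (1.11/21.2)^(1/2.48) = 0.3044 m
h = 0.00 + 0.3044 = 0.3044 m

0.304 m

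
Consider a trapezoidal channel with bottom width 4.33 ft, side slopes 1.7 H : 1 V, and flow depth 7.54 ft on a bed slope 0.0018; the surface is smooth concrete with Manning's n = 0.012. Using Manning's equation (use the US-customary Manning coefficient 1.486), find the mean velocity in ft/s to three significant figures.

A = (b + z·y)·y = (4.33 + 1.7×7.54)×7.54 = 129.3 ft²
P = b + 2y√(1+z²) = 4.33 + 2×7.54×√(1+1.7²) = 34.07 ft
R = A/P = 129.3/34.07 = 3.795 ft
Q = (1.486/n)·A·R^(2/3)·S^(1/2) = (1.486/0.012) × 129.3 × 3.795^(2/3) × 0.0018^(1/2) = 1653 ft³/s
V = Q/A = 1653/129.3 = 12.78 ft/s

12.8 ft/s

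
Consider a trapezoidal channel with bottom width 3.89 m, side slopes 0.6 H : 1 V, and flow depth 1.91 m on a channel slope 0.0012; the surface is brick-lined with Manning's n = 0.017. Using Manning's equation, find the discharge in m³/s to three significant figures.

21.5 m³/s

A = (b + z·y)·y = (3.89 + 0.6×1.91)×1.91 = 9.619 m²
P = b + 2y√(1+z²) = 3.89 + 2×1.91×√(1+0.6²) = 8.345 m
R = A/P = 9.619/8.345 = 1.153 m
Q = (1/n)·A·R^(2/3)·S^(1/2) = (1/0.017) × 9.619 × 1.153^(2/3) × 0.0012^(1/2) = 21.55 m³/s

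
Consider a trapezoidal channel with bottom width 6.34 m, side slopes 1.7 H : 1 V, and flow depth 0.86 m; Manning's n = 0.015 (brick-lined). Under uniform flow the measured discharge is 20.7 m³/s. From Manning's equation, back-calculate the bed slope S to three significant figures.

A = (b + z·y)·y = (6.34 + 1.7×0.86)×0.86 = 6.710 m²
P = b + 2y√(1+z²) = 6.34 + 2×0.86×√(1+1.7²) = 9.732 m
R = A/P = 6.710/9.732 = 0.6894 m
S = (Q·n / (1·A·R^(2/3)))² = (20.7×0.015 / (1×6.710×0.7804))² = 0.003516

0.00352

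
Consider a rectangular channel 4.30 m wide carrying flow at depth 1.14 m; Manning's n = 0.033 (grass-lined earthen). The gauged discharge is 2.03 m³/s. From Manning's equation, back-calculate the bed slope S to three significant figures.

0.000277

A = b·y = 4.30 × 1.14 = 4.902 m²
P = b + 2y = 4.30 + 2×1.14 = 6.580 m
R = A/P = 4.902/6.580 = 0.7450 m
S = (Q·n / (1·A·R^(2/3)))² = (2.03×0.033 / (1×4.902×0.8218))² = 0.0002765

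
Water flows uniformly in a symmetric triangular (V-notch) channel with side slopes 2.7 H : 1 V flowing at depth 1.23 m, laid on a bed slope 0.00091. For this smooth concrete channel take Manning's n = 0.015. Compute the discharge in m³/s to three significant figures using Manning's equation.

A = z·y² = 2.7×1.23² = 4.085 m²
P = 2y√(1+z²) = 2×1.23×√(1+2.7²) = 7.083 m
R = A/P = 4.085/7.083 = 0.5767 m
Q = (1/n)·A·R^(2/3)·S^(1/2) = (1/0.015) × 4.085 × 0.5767^(2/3) × 0.00091^(1/2) = 5.692 m³/s

5.69 m³/s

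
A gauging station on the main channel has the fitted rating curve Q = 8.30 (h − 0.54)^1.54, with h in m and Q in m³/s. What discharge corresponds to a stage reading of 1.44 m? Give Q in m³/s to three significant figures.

7.06 m³/s

Q = 8.30 × (1.44 − 0.54)^1.54 = 8.30 × 0.9^1.54 = 7.057 m³/s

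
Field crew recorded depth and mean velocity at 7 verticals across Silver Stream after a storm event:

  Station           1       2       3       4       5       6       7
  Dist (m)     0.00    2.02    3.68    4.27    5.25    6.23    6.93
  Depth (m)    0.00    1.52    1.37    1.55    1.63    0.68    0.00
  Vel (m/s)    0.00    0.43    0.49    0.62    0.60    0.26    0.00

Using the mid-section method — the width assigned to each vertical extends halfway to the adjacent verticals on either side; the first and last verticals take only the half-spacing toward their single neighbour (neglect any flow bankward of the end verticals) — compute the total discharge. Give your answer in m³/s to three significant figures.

3.82 m³/s

w_2 = (3.68 − 0.00)/2 = 1.84 m; q_2 = 0.43 × 1.52 × 1.84 = 1.203 m³/s
w_3 = (4.27 − 2.02)/2 = 1.125 m; q_3 = 0.49 × 1.37 × 1.125 = 0.7552 m³/s
w_4 = (5.25 − 3.68)/2 = 0.785 m; q_4 = 0.62 × 1.55 × 0.785 = 0.7544 m³/s
w_5 = (6.23 − 4.27)/2 = 0.98 m; q_5 = 0.60 × 1.63 × 0.98 = 0.9584 m³/s
w_6 = (6.93 − 5.25)/2 = 0.84 m; q_6 = 0.26 × 0.68 × 0.84 = 0.1485 m³/s
Stations 1, 7 contribute zero (depth or velocity is 0).
Q = Σ qᵢ = 3.819 m³/s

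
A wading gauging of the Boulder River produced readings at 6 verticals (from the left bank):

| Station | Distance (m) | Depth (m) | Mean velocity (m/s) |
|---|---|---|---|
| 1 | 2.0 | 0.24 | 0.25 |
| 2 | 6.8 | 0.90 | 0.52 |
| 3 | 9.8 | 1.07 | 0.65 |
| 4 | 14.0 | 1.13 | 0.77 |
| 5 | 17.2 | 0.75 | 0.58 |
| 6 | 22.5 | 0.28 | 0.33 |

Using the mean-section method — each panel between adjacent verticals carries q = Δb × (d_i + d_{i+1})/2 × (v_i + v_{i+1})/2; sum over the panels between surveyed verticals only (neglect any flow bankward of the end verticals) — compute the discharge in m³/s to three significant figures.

9.33 m³/s

Panel 1-2: Δb = 4.8 m, d̄ = (0.24+0.90)/2 = 0.57, v̄ = (0.25+0.52)/2 = 0.385 → q = 4.8×0.57×0.385 = 1.053 m³/s
Panel 2-3: Δb = 3 m, d̄ = (0.90+1.07)/2 = 0.985, v̄ = (0.52+0.65)/2 = 0.585 → q = 3×0.985×0.585 = 1.729 m³/s
Panel 3-4: Δb = 4.2 m, d̄ = (1.07+1.13)/2 = 1.1, v̄ = (0.65+0.77)/2 = 0.71 → q = 4.2×1.1×0.71 = 3.280 m³/s
Panel 4-5: Δb = 3.2 m, d̄ = (1.13+0.75)/2 = 0.94, v̄ = (0.77+0.58)/2 = 0.675 → q = 3.2×0.94×0.675 = 2.030 m³/s
Panel 5-6: Δb = 5.3 m, d̄ = (0.75+0.28)/2 = 0.515, v̄ = (0.58+0.33)/2 = 0.455 → q = 5.3×0.515×0.455 = 1.242 m³/s
Q = Σ q = 9.335 m³/s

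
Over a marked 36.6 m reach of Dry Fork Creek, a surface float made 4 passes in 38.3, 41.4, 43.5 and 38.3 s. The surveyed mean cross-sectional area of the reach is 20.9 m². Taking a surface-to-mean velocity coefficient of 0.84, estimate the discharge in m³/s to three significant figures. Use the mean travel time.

15.9 m³/s

t̄ = (38.3 + 41.4 + 43.5 + 38.3) / 4 = 40.375 s
v_surface = L / t̄ = 36.6 / 40.375 = 0.9065 m/s
v_mean = 0.84 × 0.9065 = 0.7615 m/s
Q = A × v_mean = 20.9 × 0.7615 = 15.91 m³/s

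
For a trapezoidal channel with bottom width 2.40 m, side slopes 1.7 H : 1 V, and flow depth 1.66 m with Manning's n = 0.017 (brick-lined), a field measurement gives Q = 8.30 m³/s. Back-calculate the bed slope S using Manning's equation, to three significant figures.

0.000276

A = (b + z·y)·y = (2.40 + 1.7×1.66)×1.66 = 8.669 m²
P = b + 2y√(1+z²) = 2.40 + 2×1.66×√(1+1.7²) = 8.948 m
R = A/P = 8.669/8.948 = 0.9688 m
S = (Q·n / (1·A·R^(2/3)))² = (8.30×0.017 / (1×8.669×0.9791))² = 0.0002764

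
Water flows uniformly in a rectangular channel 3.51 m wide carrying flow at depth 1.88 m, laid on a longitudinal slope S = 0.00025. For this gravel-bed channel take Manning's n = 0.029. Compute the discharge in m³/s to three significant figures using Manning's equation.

3.37 m³/s

A = b·y = 3.51 × 1.88 = 6.599 m²
P = b + 2y = 3.51 + 2×1.88 = 7.270 m
R = A/P = 6.599/7.270 = 0.9077 m
Q = (1/n)·A·R^(2/3)·S^(1/2) = (1/0.029) × 6.599 × 0.9077^(2/3) × 0.00025^(1/2) = 3.373 m³/s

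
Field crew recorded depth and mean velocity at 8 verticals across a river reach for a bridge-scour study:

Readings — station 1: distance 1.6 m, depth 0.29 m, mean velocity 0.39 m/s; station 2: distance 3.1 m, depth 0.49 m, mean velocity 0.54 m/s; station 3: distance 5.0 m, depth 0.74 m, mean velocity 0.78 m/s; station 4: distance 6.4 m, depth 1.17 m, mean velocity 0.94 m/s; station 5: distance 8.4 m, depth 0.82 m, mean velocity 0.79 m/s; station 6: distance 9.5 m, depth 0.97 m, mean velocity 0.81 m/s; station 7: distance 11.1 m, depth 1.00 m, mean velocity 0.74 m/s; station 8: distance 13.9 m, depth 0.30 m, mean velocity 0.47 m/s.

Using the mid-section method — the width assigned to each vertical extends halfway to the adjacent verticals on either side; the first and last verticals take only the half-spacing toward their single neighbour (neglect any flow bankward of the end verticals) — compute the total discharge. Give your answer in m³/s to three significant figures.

7.25 m³/s

w_1 = (3.1 − 1.6)/2 = 0.75 m; q_1 = 0.39 × 0.29 × 0.75 = 0.08483 m³/s
w_2 = (5.0 − 1.6)/2 = 1.7 m; q_2 = 0.54 × 0.49 × 1.7 = 0.4498 m³/s
w_3 = (6.4 − 3.1)/2 = 1.65 m; q_3 = 0.78 × 0.74 × 1.65 = 0.9524 m³/s
w_4 = (8.4 − 5.0)/2 = 1.7 m; q_4 = 0.94 × 1.17 × 1.7 = 1.870 m³/s
w_5 = (9.5 − 6.4)/2 = 1.55 m; q_5 = 0.79 × 0.82 × 1.55 = 1.004 m³/s
w_6 = (11.1 − 8.4)/2 = 1.35 m; q_6 = 0.81 × 0.97 × 1.35 = 1.061 m³/s
w_7 = (13.9 − 9.5)/2 = 2.2 m; q_7 = 0.74 × 1.00 × 2.2 = 1.628 m³/s
w_8 = (13.9 − 11.1)/2 = 1.4 m; q_8 = 0.47 × 0.30 × 1.4 = 0.1974 m³/s
Q = Σ qᵢ = 7.247 m³/s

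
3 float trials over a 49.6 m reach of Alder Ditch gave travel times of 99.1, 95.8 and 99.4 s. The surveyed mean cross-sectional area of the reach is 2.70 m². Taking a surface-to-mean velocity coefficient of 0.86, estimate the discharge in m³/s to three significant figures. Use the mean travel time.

1.17 m³/s

t̄ = (99.1 + 95.8 + 99.4) / 3 = 98.1 s
v_surface = L / t̄ = 49.6 / 98.1 = 0.5056 m/s
v_mean = 0.86 × 0.5056 = 0.4348 m/s
Q = A × v_mean = 2.70 × 0.4348 = 1.174 m³/s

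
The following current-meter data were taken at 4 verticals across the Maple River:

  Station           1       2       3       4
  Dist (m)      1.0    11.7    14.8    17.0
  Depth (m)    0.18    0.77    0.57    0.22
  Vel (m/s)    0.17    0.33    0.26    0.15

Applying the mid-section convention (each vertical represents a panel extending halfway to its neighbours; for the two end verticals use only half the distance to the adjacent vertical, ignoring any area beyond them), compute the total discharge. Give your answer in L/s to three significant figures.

2350 L/s

w_1 = (11.7 − 1.0)/2 = 5.35 m; q_1 = 0.17 × 0.18 × 5.35 = 0.1637 m³/s
w_2 = (14.8 − 1.0)/2 = 6.9 m; q_2 = 0.33 × 0.77 × 6.9 = 1.753 m³/s
w_3 = (17.0 − 11.7)/2 = 2.65 m; q_3 = 0.26 × 0.57 × 2.65 = 0.3927 m³/s
w_4 = (17.0 − 14.8)/2 = 1.1 m; q_4 = 0.15 × 0.22 × 1.1 = 0.03630 m³/s
Q = Σ qᵢ = 2.346 m³/s
= 2.346 × 1000 = 2346 L/s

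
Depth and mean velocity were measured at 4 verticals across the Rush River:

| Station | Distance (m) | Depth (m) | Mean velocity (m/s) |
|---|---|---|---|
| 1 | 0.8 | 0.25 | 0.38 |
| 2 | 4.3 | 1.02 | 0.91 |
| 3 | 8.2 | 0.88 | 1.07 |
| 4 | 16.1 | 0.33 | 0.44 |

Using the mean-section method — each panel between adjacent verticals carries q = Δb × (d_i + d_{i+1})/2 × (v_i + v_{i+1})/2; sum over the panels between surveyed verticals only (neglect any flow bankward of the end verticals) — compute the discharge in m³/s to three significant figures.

Panel 1-2: Δb = 3.5 m, d̄ = (0.25+1.02)/2 = 0.635, v̄ = (0.38+0.91)/2 = 0.645 → q = 3.5×0.635×0.645 = 1.434 m³/s
Panel 2-3: Δb = 3.9 m, d̄ = (1.02+0.88)/2 = 0.95, v̄ = (0.91+1.07)/2 = 0.99 → q = 3.9×0.95×0.99 = 3.668 m³/s
Panel 3-4: Δb = 7.9 m, d̄ = (0.88+0.33)/2 = 0.605, v̄ = (1.07+0.44)/2 = 0.755 → q = 7.9×0.605×0.755 = 3.609 m³/s
Q = Σ q = 8.710 m³/s

8.71 m³/s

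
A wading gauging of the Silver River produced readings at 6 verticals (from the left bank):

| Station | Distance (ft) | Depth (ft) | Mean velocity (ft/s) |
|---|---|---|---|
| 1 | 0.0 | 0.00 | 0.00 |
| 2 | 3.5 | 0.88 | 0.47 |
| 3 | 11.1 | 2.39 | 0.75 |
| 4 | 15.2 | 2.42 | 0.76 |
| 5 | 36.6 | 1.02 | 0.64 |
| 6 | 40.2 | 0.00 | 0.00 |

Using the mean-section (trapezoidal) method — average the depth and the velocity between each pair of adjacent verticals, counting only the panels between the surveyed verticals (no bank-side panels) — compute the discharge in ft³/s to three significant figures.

41.7 ft³/s

Panel 1-2: Δb = 3.5 ft, d̄ = (0.00+0.88)/2 = 0.44, v̄ = (0.00+0.47)/2 = 0.235 → q = 3.5×0.44×0.235 = 0.3619 ft³/s
Panel 2-3: Δb = 7.6 ft, d̄ = (0.88+2.39)/2 = 1.635, v̄ = (0.47+0.75)/2 = 0.61 → q = 7.6×1.635×0.61 = 7.580 ft³/s
Panel 3-4: Δb = 4.1 ft, d̄ = (2.39+2.42)/2 = 2.405, v̄ = (0.75+0.76)/2 = 0.755 → q = 4.1×2.405×0.755 = 7.445 ft³/s
Panel 4-5: Δb = 21.4 ft, d̄ = (2.42+1.02)/2 = 1.72, v̄ = (0.76+0.64)/2 = 0.7 → q = 21.4×1.72×0.7 = 25.77 ft³/s
Panel 5-6: Δb = 3.6 ft, d̄ = (1.02+0.00)/2 = 0.51, v̄ = (0.64+0.00)/2 = 0.32 → q = 3.6×0.51×0.32 = 0.5875 ft³/s
Q = Σ q = 41.74 ft³/s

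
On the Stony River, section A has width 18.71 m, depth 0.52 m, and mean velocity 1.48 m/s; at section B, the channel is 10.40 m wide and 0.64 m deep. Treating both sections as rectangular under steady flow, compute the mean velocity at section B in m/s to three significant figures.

Q = A₁V₁ = (18.71×0.52) × 1.48 = 14.40 m³/s
A₂ = 10.40 × 0.64 = 6.656 m²
V₂ = Q/A₂ = 14.40/6.656 = 2.163 m/s

2.16 m/s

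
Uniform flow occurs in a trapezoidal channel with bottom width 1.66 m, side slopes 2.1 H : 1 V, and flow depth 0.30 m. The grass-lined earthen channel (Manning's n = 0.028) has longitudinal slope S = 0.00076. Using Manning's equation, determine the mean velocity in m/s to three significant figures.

A = (b + z·y)·y = (1.66 + 2.1×0.30)×0.30 = 0.6870 m²
P = b + 2y√(1+z²) = 1.66 + 2×0.30×√(1+2.1²) = 3.056 m
R = A/P = 0.6870/3.056 = 0.2248 m
Q = (1/n)·A·R^(2/3)·S^(1/2) = (1/0.028) × 0.6870 × 0.2248^(2/3) × 0.00076^(1/2) = 0.2501 m³/s
V = Q/A = 0.2501/0.6870 = 0.3640 m/s

0.364 m/s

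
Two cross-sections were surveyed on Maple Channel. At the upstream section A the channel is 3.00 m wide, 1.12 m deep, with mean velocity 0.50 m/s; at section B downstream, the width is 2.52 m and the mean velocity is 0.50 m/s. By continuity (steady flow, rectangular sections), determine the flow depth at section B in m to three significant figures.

Q = A₁V₁ = (3.00×1.12) × 0.50 = 1.680 m³/s
d₂ = Q/(b₂ V₂) = 1.680/(2.52×0.50) = 1.333 m

1.33 m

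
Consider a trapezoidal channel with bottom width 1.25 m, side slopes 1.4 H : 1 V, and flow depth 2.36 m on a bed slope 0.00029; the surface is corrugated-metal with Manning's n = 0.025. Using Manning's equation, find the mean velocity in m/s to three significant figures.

A = (b + z·y)·y = (1.25 + 1.4×2.36)×2.36 = 10.75 m²
P = b + 2y√(1+z²) = 1.25 + 2×2.36×√(1+1.4²) = 9.371 m
R = A/P = 10.75/9.371 = 1.147 m
Q = (1/n)·A·R^(2/3)·S^(1/2) = (1/0.025) × 10.75 × 1.147^(2/3) × 0.00029^(1/2) = 8.022 m³/s
V = Q/A = 8.022/10.75 = 0.7464 m/s

0.746 m/s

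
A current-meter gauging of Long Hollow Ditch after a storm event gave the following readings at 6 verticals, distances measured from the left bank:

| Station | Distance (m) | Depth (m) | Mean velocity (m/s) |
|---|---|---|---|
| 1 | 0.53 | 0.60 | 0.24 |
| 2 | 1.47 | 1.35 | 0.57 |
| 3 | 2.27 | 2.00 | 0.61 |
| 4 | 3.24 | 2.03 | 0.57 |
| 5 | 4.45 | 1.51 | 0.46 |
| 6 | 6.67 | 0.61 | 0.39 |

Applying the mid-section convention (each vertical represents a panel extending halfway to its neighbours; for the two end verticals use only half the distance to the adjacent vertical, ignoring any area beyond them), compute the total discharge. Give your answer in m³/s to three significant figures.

w_1 = (1.47 − 0.53)/2 = 0.47 m; q_1 = 0.24 × 0.60 × 0.47 = 0.06768 m³/s
w_2 = (2.27 − 0.53)/2 = 0.87 m; q_2 = 0.57 × 1.35 × 0.87 = 0.6695 m³/s
w_3 = (3.24 − 1.47)/2 = 0.885 m; q_3 = 0.61 × 2.00 × 0.885 = 1.080 m³/s
w_4 = (4.45 − 2.27)/2 = 1.09 m; q_4 = 0.57 × 2.03 × 1.09 = 1.261 m³/s
w_5 = (6.67 − 3.24)/2 = 1.715 m; q_5 = 0.46 × 1.51 × 1.715 = 1.191 m³/s
w_6 = (6.67 − 4.45)/2 = 1.11 m; q_6 = 0.39 × 0.61 × 1.11 = 0.2641 m³/s
Q = Σ qᵢ = 4.533 m³/s

4.53 m³/s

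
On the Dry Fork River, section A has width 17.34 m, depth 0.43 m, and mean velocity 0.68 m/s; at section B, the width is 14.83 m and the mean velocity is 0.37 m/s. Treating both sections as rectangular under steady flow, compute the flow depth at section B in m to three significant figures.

0.924 m

Q = A₁V₁ = (17.34×0.43) × 0.68 = 5.070 m³/s
d₂ = Q/(b₂ V₂) = 5.070/(14.83×0.37) = 0.9240 m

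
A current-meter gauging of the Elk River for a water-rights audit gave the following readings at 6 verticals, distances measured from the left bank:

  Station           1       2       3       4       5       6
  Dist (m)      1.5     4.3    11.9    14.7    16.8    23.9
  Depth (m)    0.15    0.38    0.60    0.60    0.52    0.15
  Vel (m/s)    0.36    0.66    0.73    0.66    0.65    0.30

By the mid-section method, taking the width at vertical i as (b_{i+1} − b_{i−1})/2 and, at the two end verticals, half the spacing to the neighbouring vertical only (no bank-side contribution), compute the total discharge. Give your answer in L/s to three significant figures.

6340 L/s

w_1 = (4.3 − 1.5)/2 = 1.4 m; q_1 = 0.36 × 0.15 × 1.4 = 0.07560 m³/s
w_2 = (11.9 − 1.5)/2 = 5.2 m; q_2 = 0.66 × 0.38 × 5.2 = 1.304 m³/s
w_3 = (14.7 − 4.3)/2 = 5.2 m; q_3 = 0.73 × 0.60 × 5.2 = 2.278 m³/s
w_4 = (16.8 − 11.9)/2 = 2.45 m; q_4 = 0.66 × 0.60 × 2.45 = 0.9702 m³/s
w_5 = (23.9 − 14.7)/2 = 4.6 m; q_5 = 0.65 × 0.52 × 4.6 = 1.555 m³/s
w_6 = (23.9 − 16.8)/2 = 3.55 m; q_6 = 0.30 × 0.15 × 3.55 = 0.1598 m³/s
Q = Σ qᵢ = 6.342 m³/s
= 6.342 × 1000 = 6342 L/s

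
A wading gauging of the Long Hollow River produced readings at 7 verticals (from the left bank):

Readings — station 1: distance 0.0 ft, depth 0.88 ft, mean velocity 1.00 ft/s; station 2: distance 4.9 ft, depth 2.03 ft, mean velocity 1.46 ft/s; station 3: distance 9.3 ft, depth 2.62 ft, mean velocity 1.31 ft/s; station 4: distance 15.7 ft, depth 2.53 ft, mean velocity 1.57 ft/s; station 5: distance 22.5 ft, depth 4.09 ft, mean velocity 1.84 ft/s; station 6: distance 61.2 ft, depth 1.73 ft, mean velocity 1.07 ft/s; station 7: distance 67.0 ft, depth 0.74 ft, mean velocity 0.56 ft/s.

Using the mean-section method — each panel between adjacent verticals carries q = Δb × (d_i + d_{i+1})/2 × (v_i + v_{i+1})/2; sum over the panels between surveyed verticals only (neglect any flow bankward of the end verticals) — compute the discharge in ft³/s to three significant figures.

255 ft³/s

Panel 1-2: Δb = 4.9 ft, d̄ = (0.88+2.03)/2 = 1.455, v̄ = (1.00+1.46)/2 = 1.23 → q = 4.9×1.455×1.23 = 8.769 ft³/s
Panel 2-3: Δb = 4.4 ft, d̄ = (2.03+2.62)/2 = 2.325, v̄ = (1.46+1.31)/2 = 1.385 → q = 4.4×2.325×1.385 = 14.17 ft³/s
Panel 3-4: Δb = 6.4 ft, d̄ = (2.62+2.53)/2 = 2.575, v̄ = (1.31+1.57)/2 = 1.44 → q = 6.4×2.575×1.44 = 23.73 ft³/s
Panel 4-5: Δb = 6.8 ft, d̄ = (2.53+4.09)/2 = 3.31, v̄ = (1.57+1.84)/2 = 1.705 → q = 6.8×3.31×1.705 = 38.38 ft³/s
Panel 5-6: Δb = 38.7 ft, d̄ = (4.09+1.73)/2 = 2.91, v̄ = (1.84+1.07)/2 = 1.455 → q = 38.7×2.91×1.455 = 163.9 ft³/s
Panel 6-7: Δb = 5.8 ft, d̄ = (1.73+0.74)/2 = 1.235, v̄ = (1.07+0.56)/2 = 0.815 → q = 5.8×1.235×0.815 = 5.838 ft³/s
Q = Σ q = 254.7 ft³/s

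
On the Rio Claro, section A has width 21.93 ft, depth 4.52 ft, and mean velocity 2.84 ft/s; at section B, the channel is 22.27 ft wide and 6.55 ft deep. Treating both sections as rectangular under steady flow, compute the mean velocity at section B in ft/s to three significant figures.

1.93 ft/s

Q = A₁V₁ = (21.93×4.52) × 2.84 = 281.5 ft³/s
A₂ = 22.27 × 6.55 = 145.9 ft²
V₂ = Q/A₂ = 281.5/145.9 = 1.930 ft/s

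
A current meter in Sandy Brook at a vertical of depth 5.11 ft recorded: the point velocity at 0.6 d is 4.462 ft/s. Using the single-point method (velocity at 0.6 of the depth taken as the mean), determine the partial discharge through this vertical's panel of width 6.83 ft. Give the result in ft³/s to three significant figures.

156 ft³/s

v̄ = v₀.₆ = 4.462 ft/s
q = v̄ × d × w = 4.462 × 5.11 × 6.83 = 155.7 ft³/s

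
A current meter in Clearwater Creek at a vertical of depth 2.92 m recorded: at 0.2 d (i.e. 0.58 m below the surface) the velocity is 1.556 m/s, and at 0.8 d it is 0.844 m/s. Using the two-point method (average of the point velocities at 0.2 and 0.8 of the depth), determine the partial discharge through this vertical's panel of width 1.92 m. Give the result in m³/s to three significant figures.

6.73 m³/s

v̄ = (1.556 + 0.844) / 2 = 1.200 m/s
q = v̄ × d × w = 1.200 × 2.92 × 1.92 = 6.728 m³/s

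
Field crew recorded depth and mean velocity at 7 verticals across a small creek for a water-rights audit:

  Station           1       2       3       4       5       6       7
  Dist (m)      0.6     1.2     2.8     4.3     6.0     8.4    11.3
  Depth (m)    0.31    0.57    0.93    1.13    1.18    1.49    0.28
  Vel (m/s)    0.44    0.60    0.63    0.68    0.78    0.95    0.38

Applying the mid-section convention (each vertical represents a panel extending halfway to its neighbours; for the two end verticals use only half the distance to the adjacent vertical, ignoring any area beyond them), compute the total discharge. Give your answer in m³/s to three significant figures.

w_1 = (1.2 − 0.6)/2 = 0.3 m; q_1 = 0.44 × 0.31 × 0.3 = 0.04092 m³/s
w_2 = (2.8 − 0.6)/2 = 1.1 m; q_2 = 0.60 × 0.57 × 1.1 = 0.3762 m³/s
w_3 = (4.3 − 1.2)/2 = 1.55 m; q_3 = 0.63 × 0.93 × 1.55 = 0.9081 m³/s
w_4 = (6.0 − 2.8)/2 = 1.6 m; q_4 = 0.68 × 1.13 × 1.6 = 1.229 m³/s
w_5 = (8.4 − 4.3)/2 = 2.05 m; q_5 = 0.78 × 1.18 × 2.05 = 1.887 m³/s
w_6 = (11.3 − 6.0)/2 = 2.65 m; q_6 = 0.95 × 1.49 × 2.65 = 3.751 m³/s
w_7 = (11.3 − 8.4)/2 = 1.45 m; q_7 = 0.38 × 0.28 × 1.45 = 0.1543 m³/s
Q = Σ qᵢ = 8.347 m³/s

8.35 m³/s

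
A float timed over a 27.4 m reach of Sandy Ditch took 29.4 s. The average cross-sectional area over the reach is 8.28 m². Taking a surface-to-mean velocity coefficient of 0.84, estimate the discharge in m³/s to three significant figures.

6.48 m³/s

v_surface = L / t̄ = 27.4 / 29.4 = 0.9320 m/s
v_mean = 0.84 × 0.9320 = 0.7829 m/s
Q = A × v_mean = 8.28 × 0.7829 = 6.482 m³/s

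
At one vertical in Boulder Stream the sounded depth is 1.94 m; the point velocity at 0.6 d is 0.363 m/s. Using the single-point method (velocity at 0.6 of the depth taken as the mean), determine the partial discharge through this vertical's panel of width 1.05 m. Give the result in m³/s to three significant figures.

0.739 m³/s

v̄ = v₀.₆ = 0.363 m/s
q = v̄ × d × w = 0.3630 × 1.94 × 1.05 = 0.7394 m³/s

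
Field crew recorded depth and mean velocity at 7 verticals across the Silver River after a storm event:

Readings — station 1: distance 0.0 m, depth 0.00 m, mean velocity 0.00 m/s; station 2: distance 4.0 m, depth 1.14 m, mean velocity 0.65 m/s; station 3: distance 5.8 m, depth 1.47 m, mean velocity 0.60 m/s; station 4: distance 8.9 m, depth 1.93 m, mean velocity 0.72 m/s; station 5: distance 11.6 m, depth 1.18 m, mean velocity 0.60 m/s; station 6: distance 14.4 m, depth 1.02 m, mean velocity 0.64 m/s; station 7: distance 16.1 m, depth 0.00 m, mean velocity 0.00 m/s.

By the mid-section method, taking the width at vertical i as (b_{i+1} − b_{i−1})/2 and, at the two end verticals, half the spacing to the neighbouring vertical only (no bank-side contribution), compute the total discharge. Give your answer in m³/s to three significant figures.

11.8 m³/s

w_2 = (5.8 − 0.0)/2 = 2.9 m; q_2 = 0.65 × 1.14 × 2.9 = 2.149 m³/s
w_3 = (8.9 − 4.0)/2 = 2.45 m; q_3 = 0.60 × 1.47 × 2.45 = 2.161 m³/s
w_4 = (11.6 − 5.8)/2 = 2.9 m; q_4 = 0.72 × 1.93 × 2.9 = 4.030 m³/s
w_5 = (14.4 − 8.9)/2 = 2.75 m; q_5 = 0.60 × 1.18 × 2.75 = 1.947 m³/s
w_6 = (16.1 − 11.6)/2 = 2.25 m; q_6 = 0.64 × 1.02 × 2.25 = 1.469 m³/s
Stations 1, 7 contribute zero (depth or velocity is 0).
Q = Σ qᵢ = 11.76 m³/s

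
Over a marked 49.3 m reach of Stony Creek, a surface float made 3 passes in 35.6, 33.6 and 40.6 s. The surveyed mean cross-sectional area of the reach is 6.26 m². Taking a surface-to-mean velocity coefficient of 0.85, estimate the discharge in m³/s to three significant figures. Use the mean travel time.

7.17 m³/s

t̄ = (35.6 + 33.6 + 40.6) / 3 = 36.6 s
v_surface = L / t̄ = 49.3 / 36.6 = 1.347 m/s
v_mean = 0.85 × 1.347 = 1.145 m/s
Q = A × v_mean = 6.26 × 1.145 = 7.167 m³/s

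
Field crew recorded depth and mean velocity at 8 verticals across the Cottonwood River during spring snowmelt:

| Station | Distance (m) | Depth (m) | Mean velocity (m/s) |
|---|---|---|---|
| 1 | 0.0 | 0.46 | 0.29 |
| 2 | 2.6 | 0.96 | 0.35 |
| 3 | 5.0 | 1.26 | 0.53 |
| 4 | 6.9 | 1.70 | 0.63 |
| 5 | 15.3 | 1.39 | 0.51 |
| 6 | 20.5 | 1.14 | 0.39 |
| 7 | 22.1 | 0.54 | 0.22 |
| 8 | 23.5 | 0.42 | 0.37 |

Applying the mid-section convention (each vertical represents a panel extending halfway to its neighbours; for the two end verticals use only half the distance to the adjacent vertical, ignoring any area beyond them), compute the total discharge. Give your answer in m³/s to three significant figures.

w_1 = (2.6 − 0.0)/2 = 1.3 m; q_1 = 0.29 × 0.46 × 1.3 = 0.1734 m³/s
w_2 = (5.0 − 0.0)/2 = 2.5 m; q_2 = 0.35 × 0.96 × 2.5 = 0.8400 m³/s
w_3 = (6.9 − 2.6)/2 = 2.15 m; q_3 = 0.53 × 1.26 × 2.15 = 1.436 m³/s
w_4 = (15.3 − 5.0)/2 = 5.15 m; q_4 = 0.63 × 1.70 × 5.15 = 5.516 m³/s
w_5 = (20.5 − 6.9)/2 = 6.8 m; q_5 = 0.51 × 1.39 × 6.8 = 4.821 m³/s
w_6 = (22.1 − 15.3)/2 = 3.4 m; q_6 = 0.39 × 1.14 × 3.4 = 1.512 m³/s
w_7 = (23.5 − 20.5)/2 = 1.5 m; q_7 = 0.22 × 0.54 × 1.5 = 0.1782 m³/s
w_8 = (23.5 − 22.1)/2 = 0.7 m; q_8 = 0.37 × 0.42 × 0.7 = 0.1088 m³/s
Q = Σ qᵢ = 14.58 m³/s

14.6 m³/s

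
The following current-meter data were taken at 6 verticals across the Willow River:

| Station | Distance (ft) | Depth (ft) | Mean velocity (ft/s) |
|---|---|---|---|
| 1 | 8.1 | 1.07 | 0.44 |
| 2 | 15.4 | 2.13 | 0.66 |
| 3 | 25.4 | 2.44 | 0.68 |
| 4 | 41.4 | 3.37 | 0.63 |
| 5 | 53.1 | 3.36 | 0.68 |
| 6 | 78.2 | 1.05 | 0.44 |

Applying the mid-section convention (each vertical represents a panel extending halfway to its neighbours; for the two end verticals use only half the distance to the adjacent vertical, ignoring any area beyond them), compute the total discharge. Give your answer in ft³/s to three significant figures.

113 ft³/s

w_1 = (15.4 − 8.1)/2 = 3.65 ft; q_1 = 0.44 × 1.07 × 3.65 = 1.718 ft³/s
w_2 = (25.4 − 8.1)/2 = 8.65 ft; q_2 = 0.66 × 2.13 × 8.65 = 12.16 ft³/s
w_3 = (41.4 − 15.4)/2 = 13 ft; q_3 = 0.68 × 2.44 × 13 = 21.57 ft³/s
w_4 = (53.1 − 25.4)/2 = 13.85 ft; q_4 = 0.63 × 3.37 × 13.85 = 29.40 ft³/s
w_5 = (78.2 − 41.4)/2 = 18.4 ft; q_5 = 0.68 × 3.36 × 18.4 = 42.04 ft³/s
w_6 = (78.2 − 53.1)/2 = 12.55 ft; q_6 = 0.44 × 1.05 × 12.55 = 5.798 ft³/s
Q = Σ qᵢ = 112.7 ft³/s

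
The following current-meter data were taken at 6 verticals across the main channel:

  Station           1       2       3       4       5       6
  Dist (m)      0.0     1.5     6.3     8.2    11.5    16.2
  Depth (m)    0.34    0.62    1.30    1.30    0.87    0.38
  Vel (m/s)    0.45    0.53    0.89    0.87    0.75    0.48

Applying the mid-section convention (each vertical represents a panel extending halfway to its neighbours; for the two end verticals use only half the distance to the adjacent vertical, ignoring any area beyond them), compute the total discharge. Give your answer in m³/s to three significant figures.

w_1 = (1.5 − 0.0)/2 = 0.75 m; q_1 = 0.45 × 0.34 × 0.75 = 0.1148 m³/s
w_2 = (6.3 − 0.0)/2 = 3.15 m; q_2 = 0.53 × 0.62 × 3.15 = 1.035 m³/s
w_3 = (8.2 − 1.5)/2 = 3.35 m; q_3 = 0.89 × 1.30 × 3.35 = 3.876 m³/s
w_4 = (11.5 − 6.3)/2 = 2.6 m; q_4 = 0.87 × 1.30 × 2.6 = 2.941 m³/s
w_5 = (16.2 − 8.2)/2 = 4 m; q_5 = 0.75 × 0.87 × 4 = 2.610 m³/s
w_6 = (16.2 − 11.5)/2 = 2.35 m; q_6 = 0.48 × 0.38 × 2.35 = 0.4286 m³/s
Q = Σ qᵢ = 11.01 m³/s

11.0 m³/s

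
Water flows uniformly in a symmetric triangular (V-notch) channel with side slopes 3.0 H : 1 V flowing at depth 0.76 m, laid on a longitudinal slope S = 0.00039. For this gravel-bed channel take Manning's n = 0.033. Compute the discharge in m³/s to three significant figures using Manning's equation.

0.525 m³/s

A = z·y² = 3.0×0.76² = 1.733 m²
P = 2y√(1+z²) = 2×0.76×√(1+3.0²) = 4.807 m
R = A/P = 1.733/4.807 = 0.3605 m
Q = (1/n)·A·R^(2/3)·S^(1/2) = (1/0.033) × 1.733 × 0.3605^(2/3) × 0.00039^(1/2) = 0.5253 m³/s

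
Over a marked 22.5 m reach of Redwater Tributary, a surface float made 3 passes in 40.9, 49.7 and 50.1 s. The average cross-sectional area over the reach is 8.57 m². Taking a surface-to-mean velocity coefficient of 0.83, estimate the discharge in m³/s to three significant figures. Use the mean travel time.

t̄ = (40.9 + 49.7 + 50.1) / 3 = 46.9 s
v_surface = L / t̄ = 22.5 / 46.9 = 0.4797 m/s
v_mean = 0.83 × 0.4797 = 0.3982 m/s
Q = A × v_mean = 8.57 × 0.3982 = 3.412 m³/s

3.41 m³/s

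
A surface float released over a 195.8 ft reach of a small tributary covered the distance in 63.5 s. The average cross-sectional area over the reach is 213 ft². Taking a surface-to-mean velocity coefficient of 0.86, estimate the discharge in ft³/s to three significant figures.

565 ft³/s

v_surface = L / t̄ = 195.8 / 63.5 = 3.083 ft/s
v_mean = 0.86 × 3.083 = 2.652 ft/s
Q = A × v_mean = 213 × 2.652 = 564.8 ft³/s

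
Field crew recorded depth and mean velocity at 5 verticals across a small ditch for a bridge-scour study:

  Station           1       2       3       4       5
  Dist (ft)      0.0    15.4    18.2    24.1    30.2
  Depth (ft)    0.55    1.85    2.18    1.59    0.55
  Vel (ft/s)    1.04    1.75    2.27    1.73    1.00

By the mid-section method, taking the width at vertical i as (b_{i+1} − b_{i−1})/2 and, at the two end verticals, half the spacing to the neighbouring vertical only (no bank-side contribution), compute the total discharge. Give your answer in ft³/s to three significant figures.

w_1 = (15.4 − 0.0)/2 = 7.7 ft; q_1 = 1.04 × 0.55 × 7.7 = 4.404 ft³/s
w_2 = (18.2 − 0.0)/2 = 9.1 ft; q_2 = 1.75 × 1.85 × 9.1 = 29.46 ft³/s
w_3 = (24.1 − 15.4)/2 = 4.35 ft; q_3 = 2.27 × 2.18 × 4.35 = 21.53 ft³/s
w_4 = (30.2 − 18.2)/2 = 6 ft; q_4 = 1.73 × 1.59 × 6 = 16.50 ft³/s
w_5 = (30.2 − 24.1)/2 = 3.05 ft; q_5 = 1.00 × 0.55 × 3.05 = 1.678 ft³/s
Q = Σ qᵢ = 73.57 ft³/s

73.6 ft³/s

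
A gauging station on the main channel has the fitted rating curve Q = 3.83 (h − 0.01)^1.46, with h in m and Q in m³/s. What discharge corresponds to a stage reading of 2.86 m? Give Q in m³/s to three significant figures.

Q = 3.83 × (2.86 − 0.01)^1.46 = 3.83 × 2.85^1.46 = 17.67 m³/s

17.7 m³/s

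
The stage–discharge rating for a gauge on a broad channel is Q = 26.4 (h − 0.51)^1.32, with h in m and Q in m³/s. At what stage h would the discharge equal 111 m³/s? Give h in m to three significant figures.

h − h₀ = (Q/C)^(1/b) = (111/26.4)^(1/1.32) = 2.968 m
h = 0.51 + 2.968 = 3.478 m

3.48 m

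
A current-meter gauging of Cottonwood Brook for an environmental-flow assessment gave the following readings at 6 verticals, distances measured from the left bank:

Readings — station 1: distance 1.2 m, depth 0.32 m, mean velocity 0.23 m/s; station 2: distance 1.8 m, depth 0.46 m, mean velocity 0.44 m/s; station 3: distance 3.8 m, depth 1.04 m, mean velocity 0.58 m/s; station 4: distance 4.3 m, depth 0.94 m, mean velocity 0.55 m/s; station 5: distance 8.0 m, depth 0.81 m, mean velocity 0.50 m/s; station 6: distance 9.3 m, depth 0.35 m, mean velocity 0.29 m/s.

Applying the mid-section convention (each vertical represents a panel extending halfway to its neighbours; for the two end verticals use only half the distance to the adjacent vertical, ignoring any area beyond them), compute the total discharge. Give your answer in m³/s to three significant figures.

w_1 = (1.8 − 1.2)/2 = 0.3 m; q_1 = 0.23 × 0.32 × 0.3 = 0.02208 m³/s
w_2 = (3.8 − 1.2)/2 = 1.3 m; q_2 = 0.44 × 0.46 × 1.3 = 0.2631 m³/s
w_3 = (4.3 − 1.8)/2 = 1.25 m; q_3 = 0.58 × 1.04 × 1.25 = 0.7540 m³/s
w_4 = (8.0 − 3.8)/2 = 2.1 m; q_4 = 0.55 × 0.94 × 2.1 = 1.086 m³/s
w_5 = (9.3 − 4.3)/2 = 2.5 m; q_5 = 0.50 × 0.81 × 2.5 = 1.013 m³/s
w_6 = (9.3 − 8.0)/2 = 0.65 m; q_6 = 0.29 × 0.35 × 0.65 = 0.06598 m³/s
Q = Σ qᵢ = 3.203 m³/s

3.20 m³/s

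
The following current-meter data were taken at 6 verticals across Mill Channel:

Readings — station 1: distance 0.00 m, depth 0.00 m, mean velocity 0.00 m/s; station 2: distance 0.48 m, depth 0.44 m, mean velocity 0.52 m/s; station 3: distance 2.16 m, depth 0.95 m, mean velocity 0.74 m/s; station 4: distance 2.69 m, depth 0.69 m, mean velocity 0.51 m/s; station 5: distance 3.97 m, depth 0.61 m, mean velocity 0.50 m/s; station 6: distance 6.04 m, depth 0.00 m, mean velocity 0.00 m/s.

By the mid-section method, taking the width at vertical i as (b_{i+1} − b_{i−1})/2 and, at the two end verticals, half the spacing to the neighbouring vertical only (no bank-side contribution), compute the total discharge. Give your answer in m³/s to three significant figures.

1.85 m³/s

w_2 = (2.16 − 0.00)/2 = 1.08 m; q_2 = 0.52 × 0.44 × 1.08 = 0.2471 m³/s
w_3 = (2.69 − 0.48)/2 = 1.105 m; q_3 = 0.74 × 0.95 × 1.105 = 0.7768 m³/s
w_4 = (3.97 − 2.16)/2 = 0.905 m; q_4 = 0.51 × 0.69 × 0.905 = 0.3185 m³/s
w_5 = (6.04 − 2.69)/2 = 1.675 m; q_5 = 0.50 × 0.61 × 1.675 = 0.5109 m³/s
Stations 1, 6 contribute zero (depth or velocity is 0).
Q = Σ qᵢ = 1.853 m³/s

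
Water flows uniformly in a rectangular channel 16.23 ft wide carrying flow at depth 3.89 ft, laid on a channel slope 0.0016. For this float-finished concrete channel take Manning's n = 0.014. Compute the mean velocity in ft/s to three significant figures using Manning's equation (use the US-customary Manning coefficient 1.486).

A = b·y = 16.23 × 3.89 = 63.13 ft²
P = b + 2y = 16.23 + 2×3.89 = 24.01 ft
R = A/P = 63.13/24.01 = 2.630 ft
Q = (1.486/n)·A·R^(2/3)·S^(1/2) = (1.486/0.014) × 63.13 × 2.630^(2/3) × 0.0016^(1/2) = 510.7 ft³/s
V = Q/A = 510.7/63.13 = 8.089 ft/s

8.09 ft/s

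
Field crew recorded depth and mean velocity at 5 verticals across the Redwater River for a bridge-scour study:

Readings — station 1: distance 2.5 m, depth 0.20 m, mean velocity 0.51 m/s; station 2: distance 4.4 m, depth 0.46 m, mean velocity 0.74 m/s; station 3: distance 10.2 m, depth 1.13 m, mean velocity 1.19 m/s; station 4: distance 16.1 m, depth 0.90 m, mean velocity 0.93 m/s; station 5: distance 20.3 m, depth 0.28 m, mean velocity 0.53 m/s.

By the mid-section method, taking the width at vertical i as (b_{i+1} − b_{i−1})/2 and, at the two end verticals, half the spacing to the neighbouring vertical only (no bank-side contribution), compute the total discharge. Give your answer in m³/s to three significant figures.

13.8 m³/s

w_1 = (4.4 − 2.5)/2 = 0.95 m; q_1 = 0.51 × 0.20 × 0.95 = 0.09690 m³/s
w_2 = (10.2 − 2.5)/2 = 3.85 m; q_2 = 0.74 × 0.46 × 3.85 = 1.311 m³/s
w_3 = (16.1 − 4.4)/2 = 5.85 m; q_3 = 1.19 × 1.13 × 5.85 = 7.866 m³/s
w_4 = (20.3 − 10.2)/2 = 5.05 m; q_4 = 0.93 × 0.90 × 5.05 = 4.227 m³/s
w_5 = (20.3 − 16.1)/2 = 2.1 m; q_5 = 0.53 × 0.28 × 2.1 = 0.3116 m³/s
Q = Σ qᵢ = 13.81 m³/s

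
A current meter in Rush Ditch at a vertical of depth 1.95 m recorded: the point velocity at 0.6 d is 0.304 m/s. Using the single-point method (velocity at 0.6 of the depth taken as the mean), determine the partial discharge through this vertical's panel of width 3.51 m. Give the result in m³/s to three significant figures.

2.08 m³/s

v̄ = v₀.₆ = 0.304 m/s
q = v̄ × d × w = 0.3040 × 1.95 × 3.51 = 2.081 m³/s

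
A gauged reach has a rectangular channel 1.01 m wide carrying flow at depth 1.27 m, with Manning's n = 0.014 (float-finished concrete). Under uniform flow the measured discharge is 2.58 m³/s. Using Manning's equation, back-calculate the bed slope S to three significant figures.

A = b·y = 1.01 × 1.27 = 1.283 m²
P = b + 2y = 1.01 + 2×1.27 = 3.550 m
R = A/P = 1.283/3.550 = 0.3613 m
S = (Q·n / (1·A·R^(2/3)))² = (2.58×0.014 / (1×1.283×0.5073))² = 0.003081

0.00308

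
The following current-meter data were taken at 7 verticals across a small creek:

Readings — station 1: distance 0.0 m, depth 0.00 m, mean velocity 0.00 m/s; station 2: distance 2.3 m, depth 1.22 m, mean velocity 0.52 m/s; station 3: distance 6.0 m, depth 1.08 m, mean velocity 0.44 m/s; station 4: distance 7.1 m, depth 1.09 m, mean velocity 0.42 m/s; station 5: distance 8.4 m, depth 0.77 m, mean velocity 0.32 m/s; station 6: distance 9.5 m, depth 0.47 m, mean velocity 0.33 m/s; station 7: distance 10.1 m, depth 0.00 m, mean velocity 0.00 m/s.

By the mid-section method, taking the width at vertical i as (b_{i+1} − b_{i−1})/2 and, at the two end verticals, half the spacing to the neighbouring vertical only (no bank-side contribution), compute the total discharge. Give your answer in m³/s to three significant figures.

w_2 = (6.0 − 0.0)/2 = 3 m; q_2 = 0.52 × 1.22 × 3 = 1.903 m³/s
w_3 = (7.1 − 2.3)/2 = 2.4 m; q_3 = 0.44 × 1.08 × 2.4 = 1.140 m³/s
w_4 = (8.4 − 6.0)/2 = 1.2 m; q_4 = 0.42 × 1.09 × 1.2 = 0.5494 m³/s
w_5 = (9.5 − 7.1)/2 = 1.2 m; q_5 = 0.32 × 0.77 × 1.2 = 0.2957 m³/s
w_6 = (10.1 − 8.4)/2 = 0.85 m; q_6 = 0.33 × 0.47 × 0.85 = 0.1318 m³/s
Stations 1, 7 contribute zero (depth or velocity is 0).
Q = Σ qᵢ = 4.021 m³/s

4.02 m³/s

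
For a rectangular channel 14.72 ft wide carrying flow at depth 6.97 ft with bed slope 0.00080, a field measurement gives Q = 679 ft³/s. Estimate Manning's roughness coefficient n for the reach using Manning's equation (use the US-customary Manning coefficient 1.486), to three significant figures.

0.0149

A = b·y = 14.72 × 6.97 = 102.6 ft²
P = b + 2y = 14.72 + 2×6.97 = 28.66 ft
R = A/P = 102.6/28.66 = 3.580 ft
n = (1.486/Q)·A·R^(2/3)·S^(1/2) = (1.486/679) × 102.6 × 2.340 × 0.02828 = 0.01486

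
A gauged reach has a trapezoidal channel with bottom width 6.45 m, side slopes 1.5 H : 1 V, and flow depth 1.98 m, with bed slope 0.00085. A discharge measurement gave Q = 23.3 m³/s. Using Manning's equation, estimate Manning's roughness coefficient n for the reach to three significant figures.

A = (b + z·y)·y = (6.45 + 1.5×1.98)×1.98 = 18.65 m²
P = b + 2y√(1+z²) = 6.45 + 2×1.98×√(1+1.5²) = 13.59 m
R = A/P = 18.65/13.59 = 1.373 m
n = (1/Q)·A·R^(2/3)·S^(1/2) = (1/23.3) × 18.65 × 1.235 × 0.02915 = 0.02882

0.0288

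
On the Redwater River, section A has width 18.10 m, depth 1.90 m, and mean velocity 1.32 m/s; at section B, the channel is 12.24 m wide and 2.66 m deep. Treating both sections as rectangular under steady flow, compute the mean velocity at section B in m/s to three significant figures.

Q = A₁V₁ = (18.10×1.90) × 1.32 = 45.39 m³/s
A₂ = 12.24 × 2.66 = 32.56 m²
V₂ = Q/A₂ = 45.39/32.56 = 1.394 m/s

1.39 m/s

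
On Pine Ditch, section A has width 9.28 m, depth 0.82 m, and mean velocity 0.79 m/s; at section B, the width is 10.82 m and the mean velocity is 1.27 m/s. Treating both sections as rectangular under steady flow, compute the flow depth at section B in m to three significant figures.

Q = A₁V₁ = (9.28×0.82) × 0.79 = 6.012 m³/s
d₂ = Q/(b₂ V₂) = 6.012/(10.82×1.27) = 0.4375 m

0.437 m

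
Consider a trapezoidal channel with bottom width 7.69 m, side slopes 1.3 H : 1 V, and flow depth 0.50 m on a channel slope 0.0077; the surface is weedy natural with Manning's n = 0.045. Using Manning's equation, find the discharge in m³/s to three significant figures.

A = (b + z·y)·y = (7.69 + 1.3×0.50)×0.50 = 4.170 m²
P = b + 2y√(1+z²) = 7.69 + 2×0.50×√(1+1.3²) = 9.330 m
R = A/P = 4.170/9.330 = 0.4469 m
Q = (1/n)·A·R^(2/3)·S^(1/2) = (1/0.045) × 4.170 × 0.4469^(2/3) × 0.0077^(1/2) = 4.753 m³/s

4.75 m³/s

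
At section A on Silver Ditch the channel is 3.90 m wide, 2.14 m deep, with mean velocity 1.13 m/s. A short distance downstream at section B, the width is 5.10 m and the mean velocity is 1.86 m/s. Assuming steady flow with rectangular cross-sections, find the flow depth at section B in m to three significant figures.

0.994 m

Q = A₁V₁ = (3.90×2.14) × 1.13 = 9.431 m³/s
d₂ = Q/(b₂ V₂) = 9.431/(5.10×1.86) = 0.9942 m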